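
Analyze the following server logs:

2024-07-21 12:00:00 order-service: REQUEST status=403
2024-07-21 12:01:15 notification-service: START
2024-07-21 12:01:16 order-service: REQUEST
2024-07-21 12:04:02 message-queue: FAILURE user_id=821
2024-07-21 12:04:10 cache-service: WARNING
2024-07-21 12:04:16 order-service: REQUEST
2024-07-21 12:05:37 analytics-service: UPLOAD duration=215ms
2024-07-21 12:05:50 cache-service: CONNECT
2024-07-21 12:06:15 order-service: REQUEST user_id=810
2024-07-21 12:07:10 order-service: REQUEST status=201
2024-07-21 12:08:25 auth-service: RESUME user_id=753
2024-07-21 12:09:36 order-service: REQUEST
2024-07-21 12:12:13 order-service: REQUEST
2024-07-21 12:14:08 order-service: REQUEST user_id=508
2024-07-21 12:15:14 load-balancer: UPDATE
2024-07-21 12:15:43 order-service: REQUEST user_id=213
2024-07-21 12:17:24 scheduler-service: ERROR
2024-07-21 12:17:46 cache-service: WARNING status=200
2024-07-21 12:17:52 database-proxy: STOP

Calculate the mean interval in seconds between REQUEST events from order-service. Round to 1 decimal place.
117.9

To calculate average interval:

1. Find all REQUEST events for order-service in order
2. Calculate time gaps between consecutive events
3. Compute mean of gaps: 943 / 8 = 117.9 seconds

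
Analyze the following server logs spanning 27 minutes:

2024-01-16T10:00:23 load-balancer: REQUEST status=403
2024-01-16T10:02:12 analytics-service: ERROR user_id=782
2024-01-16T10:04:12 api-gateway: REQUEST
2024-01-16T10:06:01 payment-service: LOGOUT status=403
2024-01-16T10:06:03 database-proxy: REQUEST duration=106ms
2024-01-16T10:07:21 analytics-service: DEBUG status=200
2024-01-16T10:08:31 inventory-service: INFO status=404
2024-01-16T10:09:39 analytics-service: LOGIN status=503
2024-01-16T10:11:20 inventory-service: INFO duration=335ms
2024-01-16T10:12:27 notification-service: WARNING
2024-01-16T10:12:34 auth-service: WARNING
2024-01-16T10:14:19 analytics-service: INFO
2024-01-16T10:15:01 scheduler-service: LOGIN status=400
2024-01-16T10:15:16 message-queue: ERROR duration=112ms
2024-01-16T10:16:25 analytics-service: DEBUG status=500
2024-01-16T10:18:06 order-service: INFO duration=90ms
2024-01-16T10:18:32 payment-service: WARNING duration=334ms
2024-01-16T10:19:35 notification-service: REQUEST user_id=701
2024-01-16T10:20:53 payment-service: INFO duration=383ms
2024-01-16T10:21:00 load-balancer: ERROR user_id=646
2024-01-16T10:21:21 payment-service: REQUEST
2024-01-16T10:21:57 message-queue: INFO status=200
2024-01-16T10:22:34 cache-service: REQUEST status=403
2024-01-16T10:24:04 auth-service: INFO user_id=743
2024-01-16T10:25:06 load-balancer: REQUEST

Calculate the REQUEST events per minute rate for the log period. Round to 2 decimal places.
0.26

To calculate the rate:

1. Count total REQUEST events: 7
2. Total time period: 27 minutes
3. Rate = 7 / 27 = 0.26 events per minute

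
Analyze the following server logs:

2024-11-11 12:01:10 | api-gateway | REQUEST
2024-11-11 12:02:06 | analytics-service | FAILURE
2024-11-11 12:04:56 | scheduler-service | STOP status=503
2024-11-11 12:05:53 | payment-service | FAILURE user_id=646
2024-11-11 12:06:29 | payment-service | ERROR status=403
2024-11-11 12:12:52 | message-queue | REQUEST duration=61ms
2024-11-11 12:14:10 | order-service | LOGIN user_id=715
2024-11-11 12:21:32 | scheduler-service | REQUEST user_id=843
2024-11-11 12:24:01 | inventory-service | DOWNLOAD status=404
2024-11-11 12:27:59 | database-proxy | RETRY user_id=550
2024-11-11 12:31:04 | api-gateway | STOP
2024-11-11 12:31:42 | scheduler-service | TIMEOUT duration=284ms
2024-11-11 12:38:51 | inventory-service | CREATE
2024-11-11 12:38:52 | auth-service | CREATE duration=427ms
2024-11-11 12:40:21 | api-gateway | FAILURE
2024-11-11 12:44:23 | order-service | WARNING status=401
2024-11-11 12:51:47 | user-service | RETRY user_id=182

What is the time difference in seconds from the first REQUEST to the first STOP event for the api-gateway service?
1794

To find the time between events:

1. Locate the first REQUEST event for api-gateway: 2024-11-11 12:01:10
2. Locate the first STOP event for api-gateway: 2024-11-11 12:31:04
3. Calculate the difference: 2024-11-11 12:31:04 - 2024-11-11 12:01:10 = 1794 seconds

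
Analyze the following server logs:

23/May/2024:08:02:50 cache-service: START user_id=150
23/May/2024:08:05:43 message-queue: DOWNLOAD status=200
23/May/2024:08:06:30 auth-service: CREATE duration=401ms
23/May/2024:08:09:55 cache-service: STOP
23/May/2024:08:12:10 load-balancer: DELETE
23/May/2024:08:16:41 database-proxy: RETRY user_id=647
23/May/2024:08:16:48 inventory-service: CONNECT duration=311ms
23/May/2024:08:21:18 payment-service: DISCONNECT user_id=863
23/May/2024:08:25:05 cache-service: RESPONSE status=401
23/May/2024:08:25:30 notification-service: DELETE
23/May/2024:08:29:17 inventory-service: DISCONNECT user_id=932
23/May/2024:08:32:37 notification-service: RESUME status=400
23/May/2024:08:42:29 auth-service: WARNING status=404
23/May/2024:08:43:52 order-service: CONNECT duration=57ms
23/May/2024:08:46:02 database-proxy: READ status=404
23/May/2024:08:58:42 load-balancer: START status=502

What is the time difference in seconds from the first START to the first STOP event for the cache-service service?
425

To find the time between events:

1. Locate the first START event for cache-service: 23/May/2024:08:02:50
2. Locate the first STOP event for cache-service: 23/May/2024:08:09:55
3. Calculate the difference: 23/May/2024:08:09:55 - 23/May/2024:08:02:50 = 425 seconds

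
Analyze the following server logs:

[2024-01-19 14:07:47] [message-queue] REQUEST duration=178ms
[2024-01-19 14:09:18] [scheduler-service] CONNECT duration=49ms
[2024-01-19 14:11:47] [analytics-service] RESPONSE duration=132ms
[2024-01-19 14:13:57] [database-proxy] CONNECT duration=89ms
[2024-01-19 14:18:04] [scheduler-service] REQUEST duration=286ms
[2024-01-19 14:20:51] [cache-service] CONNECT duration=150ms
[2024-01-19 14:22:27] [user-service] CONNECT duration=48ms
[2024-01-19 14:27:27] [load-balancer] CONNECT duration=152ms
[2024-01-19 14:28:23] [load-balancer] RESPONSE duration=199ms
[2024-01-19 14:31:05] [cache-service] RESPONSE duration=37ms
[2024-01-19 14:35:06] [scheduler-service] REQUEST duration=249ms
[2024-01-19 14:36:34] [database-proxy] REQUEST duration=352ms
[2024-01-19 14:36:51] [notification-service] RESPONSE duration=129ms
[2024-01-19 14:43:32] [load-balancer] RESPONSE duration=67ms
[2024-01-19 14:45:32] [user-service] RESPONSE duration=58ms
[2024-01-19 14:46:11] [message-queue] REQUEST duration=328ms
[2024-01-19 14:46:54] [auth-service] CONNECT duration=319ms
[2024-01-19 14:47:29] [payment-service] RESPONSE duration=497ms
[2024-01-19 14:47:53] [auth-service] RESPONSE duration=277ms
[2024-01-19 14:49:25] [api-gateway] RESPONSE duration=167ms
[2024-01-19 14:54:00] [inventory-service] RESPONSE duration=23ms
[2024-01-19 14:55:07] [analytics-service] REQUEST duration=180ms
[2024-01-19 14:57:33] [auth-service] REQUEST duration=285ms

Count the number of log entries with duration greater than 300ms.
4

To count timeouts:

1. Threshold: 300ms
2. Extract duration from each log entry
3. Count entries where duration > 300
4. Timeout count: 4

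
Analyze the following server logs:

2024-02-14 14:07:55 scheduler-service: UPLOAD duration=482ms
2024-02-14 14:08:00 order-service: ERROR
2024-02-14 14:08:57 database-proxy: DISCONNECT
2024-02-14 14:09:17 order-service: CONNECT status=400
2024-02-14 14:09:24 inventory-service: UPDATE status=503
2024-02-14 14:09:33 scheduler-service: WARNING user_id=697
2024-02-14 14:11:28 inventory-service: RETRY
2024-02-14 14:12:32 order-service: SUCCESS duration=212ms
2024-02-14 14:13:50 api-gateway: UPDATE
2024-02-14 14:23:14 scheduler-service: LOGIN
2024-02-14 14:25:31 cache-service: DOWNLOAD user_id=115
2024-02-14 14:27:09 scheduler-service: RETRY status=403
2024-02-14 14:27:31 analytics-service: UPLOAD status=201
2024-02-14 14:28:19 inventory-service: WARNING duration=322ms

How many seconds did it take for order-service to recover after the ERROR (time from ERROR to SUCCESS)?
272

To calculate recovery time:

1. Find ERROR event for order-service: 2024-02-14 14:08:00
2. Find next SUCCESS event for order-service: 2024-02-14 14:12:32
3. Recovery time: 2024-02-14 14:12:32 - 2024-02-14 14:08:00 = 272 seconds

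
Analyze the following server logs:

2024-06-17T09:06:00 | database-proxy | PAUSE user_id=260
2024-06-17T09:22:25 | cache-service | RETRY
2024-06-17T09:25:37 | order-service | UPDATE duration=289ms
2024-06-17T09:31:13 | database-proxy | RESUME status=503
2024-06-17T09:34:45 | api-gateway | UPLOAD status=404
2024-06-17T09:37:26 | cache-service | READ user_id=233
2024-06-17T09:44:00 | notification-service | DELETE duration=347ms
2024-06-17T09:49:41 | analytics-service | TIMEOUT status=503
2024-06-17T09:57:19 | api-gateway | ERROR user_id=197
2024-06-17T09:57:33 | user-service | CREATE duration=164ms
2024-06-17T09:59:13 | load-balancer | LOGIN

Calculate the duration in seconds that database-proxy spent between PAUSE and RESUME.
1513

To calculate state duration:

1. Find PAUSE event for database-proxy: 2024-06-17T09:06:00
2. Find RESUME event for database-proxy: 2024-06-17T09:31:13
3. Calculate duration: 2024-06-17T09:31:13 - 2024-06-17T09:06:00 = 1513 seconds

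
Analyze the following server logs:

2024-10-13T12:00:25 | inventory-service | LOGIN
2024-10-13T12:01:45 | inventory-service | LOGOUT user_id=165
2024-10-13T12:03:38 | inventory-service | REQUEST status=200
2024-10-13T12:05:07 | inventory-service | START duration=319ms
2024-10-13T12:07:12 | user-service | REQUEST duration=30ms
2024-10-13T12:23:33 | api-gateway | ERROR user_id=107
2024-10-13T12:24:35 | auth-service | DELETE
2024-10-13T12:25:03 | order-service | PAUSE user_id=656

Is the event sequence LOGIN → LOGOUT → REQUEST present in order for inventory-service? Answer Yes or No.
Yes

To verify sequence order:

1. Find all events in sequence LOGIN → LOGOUT → REQUEST for inventory-service
2. Extract their timestamps
3. Check if timestamps are in ascending order
4. Result: Yes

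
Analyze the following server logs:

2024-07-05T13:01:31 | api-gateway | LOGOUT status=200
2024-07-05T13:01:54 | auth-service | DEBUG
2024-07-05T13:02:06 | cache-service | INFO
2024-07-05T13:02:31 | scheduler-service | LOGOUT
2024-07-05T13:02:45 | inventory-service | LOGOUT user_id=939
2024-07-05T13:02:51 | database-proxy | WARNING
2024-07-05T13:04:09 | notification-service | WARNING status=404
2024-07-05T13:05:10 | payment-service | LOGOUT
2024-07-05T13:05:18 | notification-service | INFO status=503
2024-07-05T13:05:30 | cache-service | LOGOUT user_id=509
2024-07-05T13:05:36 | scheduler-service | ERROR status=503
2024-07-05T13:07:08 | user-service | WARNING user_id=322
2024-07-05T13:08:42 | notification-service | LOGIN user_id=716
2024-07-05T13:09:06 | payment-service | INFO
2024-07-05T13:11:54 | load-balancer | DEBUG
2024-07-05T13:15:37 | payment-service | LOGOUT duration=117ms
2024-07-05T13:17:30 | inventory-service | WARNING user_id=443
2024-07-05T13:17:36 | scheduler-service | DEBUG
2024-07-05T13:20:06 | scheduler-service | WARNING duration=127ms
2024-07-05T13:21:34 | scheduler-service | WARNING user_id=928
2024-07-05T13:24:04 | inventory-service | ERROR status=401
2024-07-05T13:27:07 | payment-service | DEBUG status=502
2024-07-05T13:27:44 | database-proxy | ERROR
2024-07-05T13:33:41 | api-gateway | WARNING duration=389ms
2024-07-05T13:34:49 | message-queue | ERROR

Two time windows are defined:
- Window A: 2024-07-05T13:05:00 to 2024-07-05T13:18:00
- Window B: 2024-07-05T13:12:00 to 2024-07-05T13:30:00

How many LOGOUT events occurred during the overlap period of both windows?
1

To find overlap events:

1. Window A: 2024-07-05T13:05:00 to 2024-07-05T13:18:00
2. Window B: 2024-07-05T13:12:00 to 2024-07-05T13:30:00
3. Overlap period: 2024-07-05T13:12:00 to 2024-07-05T13:18:00
4. Count LOGOUT events in overlap: 1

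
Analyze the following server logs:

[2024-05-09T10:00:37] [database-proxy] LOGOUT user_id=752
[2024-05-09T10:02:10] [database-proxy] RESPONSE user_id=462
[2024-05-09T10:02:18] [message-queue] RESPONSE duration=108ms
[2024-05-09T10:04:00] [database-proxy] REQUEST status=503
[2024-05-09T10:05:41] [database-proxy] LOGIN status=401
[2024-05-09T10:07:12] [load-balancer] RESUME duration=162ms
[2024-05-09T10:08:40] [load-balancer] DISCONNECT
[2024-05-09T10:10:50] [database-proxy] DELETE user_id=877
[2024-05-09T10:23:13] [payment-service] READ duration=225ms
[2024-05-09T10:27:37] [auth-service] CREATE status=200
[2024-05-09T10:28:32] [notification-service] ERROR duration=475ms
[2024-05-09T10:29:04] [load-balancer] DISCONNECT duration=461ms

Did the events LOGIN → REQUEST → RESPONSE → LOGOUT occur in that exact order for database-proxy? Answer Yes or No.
No

To verify sequence order:

1. Find all events in sequence LOGIN → REQUEST → RESPONSE → LOGOUT for database-proxy
2. Extract their timestamps
3. Check if timestamps are in ascending order
4. Result: No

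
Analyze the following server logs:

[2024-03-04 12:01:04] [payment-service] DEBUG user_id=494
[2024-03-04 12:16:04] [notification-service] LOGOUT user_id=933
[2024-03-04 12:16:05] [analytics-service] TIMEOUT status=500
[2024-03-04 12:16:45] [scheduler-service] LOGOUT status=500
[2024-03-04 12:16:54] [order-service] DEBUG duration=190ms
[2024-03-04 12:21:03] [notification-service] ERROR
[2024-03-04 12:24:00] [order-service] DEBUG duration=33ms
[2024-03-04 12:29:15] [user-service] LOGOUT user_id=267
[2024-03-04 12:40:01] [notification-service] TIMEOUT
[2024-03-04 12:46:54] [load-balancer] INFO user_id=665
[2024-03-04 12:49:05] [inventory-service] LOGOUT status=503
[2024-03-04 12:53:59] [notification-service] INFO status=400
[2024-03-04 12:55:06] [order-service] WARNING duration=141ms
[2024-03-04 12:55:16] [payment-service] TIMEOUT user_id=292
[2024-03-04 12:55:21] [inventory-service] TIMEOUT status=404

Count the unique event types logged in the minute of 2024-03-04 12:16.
3

To count unique event types:

1. Filter events in the minute starting at 2024-03-04 12:16
2. Extract event types from matching entries
3. Count unique types: 3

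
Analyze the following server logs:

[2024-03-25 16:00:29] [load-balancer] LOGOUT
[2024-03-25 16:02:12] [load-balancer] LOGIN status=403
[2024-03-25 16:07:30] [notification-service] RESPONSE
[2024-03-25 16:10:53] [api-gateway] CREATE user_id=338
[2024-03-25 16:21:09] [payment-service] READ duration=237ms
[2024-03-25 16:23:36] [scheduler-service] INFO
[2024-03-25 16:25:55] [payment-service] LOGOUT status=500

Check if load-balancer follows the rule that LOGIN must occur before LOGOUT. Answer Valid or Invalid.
Invalid

To validate ordering:

1. Required order: LOGIN → LOGOUT
2. Rule: LOGIN must occur before LOGOUT
3. Check actual order of events for load-balancer
4. Result: Invalid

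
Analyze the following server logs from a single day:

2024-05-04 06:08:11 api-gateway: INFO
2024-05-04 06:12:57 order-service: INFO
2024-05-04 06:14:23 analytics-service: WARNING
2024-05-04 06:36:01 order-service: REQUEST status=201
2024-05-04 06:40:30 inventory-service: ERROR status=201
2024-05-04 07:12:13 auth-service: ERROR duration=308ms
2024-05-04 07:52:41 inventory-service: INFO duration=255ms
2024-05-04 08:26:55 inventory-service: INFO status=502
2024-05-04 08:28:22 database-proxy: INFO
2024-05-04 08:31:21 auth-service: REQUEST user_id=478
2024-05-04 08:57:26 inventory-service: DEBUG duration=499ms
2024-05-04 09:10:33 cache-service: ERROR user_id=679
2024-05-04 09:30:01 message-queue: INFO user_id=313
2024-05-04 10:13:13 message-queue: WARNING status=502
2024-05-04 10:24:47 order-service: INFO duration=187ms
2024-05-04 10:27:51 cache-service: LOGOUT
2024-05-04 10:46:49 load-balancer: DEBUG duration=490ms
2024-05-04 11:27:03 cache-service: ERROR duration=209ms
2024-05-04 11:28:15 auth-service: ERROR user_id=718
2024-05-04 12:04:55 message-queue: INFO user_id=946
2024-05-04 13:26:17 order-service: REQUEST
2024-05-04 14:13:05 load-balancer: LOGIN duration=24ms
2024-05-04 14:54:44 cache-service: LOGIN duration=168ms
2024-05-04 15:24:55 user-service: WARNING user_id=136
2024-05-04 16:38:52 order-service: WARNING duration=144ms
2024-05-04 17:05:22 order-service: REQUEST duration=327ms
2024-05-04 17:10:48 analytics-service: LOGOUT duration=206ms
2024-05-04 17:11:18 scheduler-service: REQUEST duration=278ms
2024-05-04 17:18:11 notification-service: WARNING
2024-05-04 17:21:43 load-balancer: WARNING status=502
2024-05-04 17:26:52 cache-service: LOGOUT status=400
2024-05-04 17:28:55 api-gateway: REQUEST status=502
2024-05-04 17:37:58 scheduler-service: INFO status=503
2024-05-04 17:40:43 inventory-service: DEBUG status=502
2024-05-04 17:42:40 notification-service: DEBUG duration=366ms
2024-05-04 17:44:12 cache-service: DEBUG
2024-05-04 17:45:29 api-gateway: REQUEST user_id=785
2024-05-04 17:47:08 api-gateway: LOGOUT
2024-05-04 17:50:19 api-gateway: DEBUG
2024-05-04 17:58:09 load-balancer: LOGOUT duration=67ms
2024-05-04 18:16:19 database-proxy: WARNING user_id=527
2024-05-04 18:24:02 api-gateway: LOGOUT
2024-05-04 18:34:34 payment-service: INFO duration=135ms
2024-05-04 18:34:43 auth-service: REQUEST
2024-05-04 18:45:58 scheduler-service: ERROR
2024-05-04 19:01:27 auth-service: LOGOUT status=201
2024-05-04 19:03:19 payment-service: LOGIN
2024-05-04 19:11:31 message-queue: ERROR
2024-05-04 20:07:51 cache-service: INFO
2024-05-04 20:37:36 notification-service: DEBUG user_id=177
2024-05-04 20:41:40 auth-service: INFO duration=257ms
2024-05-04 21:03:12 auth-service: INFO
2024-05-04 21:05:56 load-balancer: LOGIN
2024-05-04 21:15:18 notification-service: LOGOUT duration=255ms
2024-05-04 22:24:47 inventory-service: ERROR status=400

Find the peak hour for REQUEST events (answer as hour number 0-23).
17

To find the peak hour:

1. Group all REQUEST events by hour
2. Count events in each hour
3. Find hour with maximum count
4. Peak hour: 17 (with 4 events)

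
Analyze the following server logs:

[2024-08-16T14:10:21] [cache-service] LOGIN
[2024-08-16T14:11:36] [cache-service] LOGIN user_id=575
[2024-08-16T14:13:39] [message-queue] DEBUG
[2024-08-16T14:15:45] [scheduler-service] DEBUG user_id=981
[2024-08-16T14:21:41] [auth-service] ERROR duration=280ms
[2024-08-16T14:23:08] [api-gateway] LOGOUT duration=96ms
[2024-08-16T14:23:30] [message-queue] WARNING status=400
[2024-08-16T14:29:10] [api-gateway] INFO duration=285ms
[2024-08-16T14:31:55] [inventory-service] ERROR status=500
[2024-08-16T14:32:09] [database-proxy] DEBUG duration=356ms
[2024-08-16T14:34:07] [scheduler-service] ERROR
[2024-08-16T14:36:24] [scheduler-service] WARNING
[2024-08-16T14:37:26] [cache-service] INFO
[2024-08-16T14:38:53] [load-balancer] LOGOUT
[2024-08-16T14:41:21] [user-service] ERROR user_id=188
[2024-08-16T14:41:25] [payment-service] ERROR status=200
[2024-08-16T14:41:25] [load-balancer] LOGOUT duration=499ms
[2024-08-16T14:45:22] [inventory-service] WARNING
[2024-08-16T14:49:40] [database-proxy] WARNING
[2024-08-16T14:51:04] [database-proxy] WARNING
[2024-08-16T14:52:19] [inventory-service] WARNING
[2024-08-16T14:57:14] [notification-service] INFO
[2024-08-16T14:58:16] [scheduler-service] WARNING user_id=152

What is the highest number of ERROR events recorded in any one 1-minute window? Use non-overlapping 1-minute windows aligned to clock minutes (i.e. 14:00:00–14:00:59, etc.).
2

To find the burst window:

1. Divide the log period into non-overlapping 1-minute windows starting at 14:00
2. Count ERROR events in each window
3. Find the window with maximum count
4. Maximum events in a window: 2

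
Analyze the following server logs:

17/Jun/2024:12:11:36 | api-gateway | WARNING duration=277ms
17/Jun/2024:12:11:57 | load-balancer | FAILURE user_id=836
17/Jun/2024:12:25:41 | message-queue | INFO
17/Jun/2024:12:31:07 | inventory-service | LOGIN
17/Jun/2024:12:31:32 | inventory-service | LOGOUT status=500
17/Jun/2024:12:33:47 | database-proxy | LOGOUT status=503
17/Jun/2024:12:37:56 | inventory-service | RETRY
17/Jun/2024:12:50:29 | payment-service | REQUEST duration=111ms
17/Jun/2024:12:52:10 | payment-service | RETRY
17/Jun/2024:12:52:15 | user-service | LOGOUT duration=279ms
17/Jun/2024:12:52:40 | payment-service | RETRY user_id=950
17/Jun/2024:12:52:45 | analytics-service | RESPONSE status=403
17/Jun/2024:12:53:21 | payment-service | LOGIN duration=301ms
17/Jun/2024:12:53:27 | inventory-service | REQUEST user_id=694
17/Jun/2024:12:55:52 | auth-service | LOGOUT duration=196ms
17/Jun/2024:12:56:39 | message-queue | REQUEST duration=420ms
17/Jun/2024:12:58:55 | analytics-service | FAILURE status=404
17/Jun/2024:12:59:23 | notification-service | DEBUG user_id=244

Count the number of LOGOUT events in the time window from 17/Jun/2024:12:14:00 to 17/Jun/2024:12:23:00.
0

To count events in the time window:

1. Window boundaries: 17/Jun/2024:12:14:00 to 17/Jun/2024:12:23:00
2. Filter for LOGOUT events within this window
3. Count matching events: 0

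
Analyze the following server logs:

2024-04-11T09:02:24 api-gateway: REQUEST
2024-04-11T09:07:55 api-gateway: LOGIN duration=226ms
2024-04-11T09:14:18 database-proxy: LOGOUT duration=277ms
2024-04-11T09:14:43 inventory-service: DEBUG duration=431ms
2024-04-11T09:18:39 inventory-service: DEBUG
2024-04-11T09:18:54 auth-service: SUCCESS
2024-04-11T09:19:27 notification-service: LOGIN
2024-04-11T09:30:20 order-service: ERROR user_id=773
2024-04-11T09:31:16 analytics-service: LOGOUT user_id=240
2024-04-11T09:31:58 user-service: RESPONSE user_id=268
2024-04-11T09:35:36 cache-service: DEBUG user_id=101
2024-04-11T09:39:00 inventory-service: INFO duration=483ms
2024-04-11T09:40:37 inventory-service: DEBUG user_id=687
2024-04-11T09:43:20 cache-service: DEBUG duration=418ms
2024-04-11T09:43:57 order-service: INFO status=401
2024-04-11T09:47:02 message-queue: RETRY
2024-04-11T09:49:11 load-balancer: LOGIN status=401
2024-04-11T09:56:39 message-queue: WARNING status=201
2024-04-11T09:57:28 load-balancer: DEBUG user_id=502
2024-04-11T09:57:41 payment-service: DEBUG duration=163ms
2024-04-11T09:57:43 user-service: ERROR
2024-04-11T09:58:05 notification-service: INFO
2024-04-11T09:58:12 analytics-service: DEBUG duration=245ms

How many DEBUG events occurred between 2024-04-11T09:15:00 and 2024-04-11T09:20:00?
1

To count events in the time window:

1. Window boundaries: 2024-04-11T09:15:00 to 2024-04-11T09:20:00
2. Filter for DEBUG events within this window
3. Count matching events: 1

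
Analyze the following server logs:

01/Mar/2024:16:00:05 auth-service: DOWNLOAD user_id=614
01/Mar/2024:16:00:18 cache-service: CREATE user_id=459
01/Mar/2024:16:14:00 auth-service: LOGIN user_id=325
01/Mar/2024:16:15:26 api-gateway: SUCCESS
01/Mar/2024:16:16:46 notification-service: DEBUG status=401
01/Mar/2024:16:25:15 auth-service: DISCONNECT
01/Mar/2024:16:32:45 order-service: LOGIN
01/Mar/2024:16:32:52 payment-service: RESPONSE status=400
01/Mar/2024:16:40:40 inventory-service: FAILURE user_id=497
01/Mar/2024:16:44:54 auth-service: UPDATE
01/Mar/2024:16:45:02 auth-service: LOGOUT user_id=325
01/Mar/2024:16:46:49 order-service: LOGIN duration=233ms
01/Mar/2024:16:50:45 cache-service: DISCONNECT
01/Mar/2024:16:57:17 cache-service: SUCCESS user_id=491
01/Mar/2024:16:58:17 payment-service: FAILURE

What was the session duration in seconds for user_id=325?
1862

To calculate session duration:

1. Find LOGIN event for user_id=325: 01/Mar/2024:16:14:00
2. Find LOGOUT event for user_id=325: 01/Mar/2024:16:45:02
3. Session duration: 01/Mar/2024:16:45:02 - 01/Mar/2024:16:14:00 = 1862 seconds (31 minutes)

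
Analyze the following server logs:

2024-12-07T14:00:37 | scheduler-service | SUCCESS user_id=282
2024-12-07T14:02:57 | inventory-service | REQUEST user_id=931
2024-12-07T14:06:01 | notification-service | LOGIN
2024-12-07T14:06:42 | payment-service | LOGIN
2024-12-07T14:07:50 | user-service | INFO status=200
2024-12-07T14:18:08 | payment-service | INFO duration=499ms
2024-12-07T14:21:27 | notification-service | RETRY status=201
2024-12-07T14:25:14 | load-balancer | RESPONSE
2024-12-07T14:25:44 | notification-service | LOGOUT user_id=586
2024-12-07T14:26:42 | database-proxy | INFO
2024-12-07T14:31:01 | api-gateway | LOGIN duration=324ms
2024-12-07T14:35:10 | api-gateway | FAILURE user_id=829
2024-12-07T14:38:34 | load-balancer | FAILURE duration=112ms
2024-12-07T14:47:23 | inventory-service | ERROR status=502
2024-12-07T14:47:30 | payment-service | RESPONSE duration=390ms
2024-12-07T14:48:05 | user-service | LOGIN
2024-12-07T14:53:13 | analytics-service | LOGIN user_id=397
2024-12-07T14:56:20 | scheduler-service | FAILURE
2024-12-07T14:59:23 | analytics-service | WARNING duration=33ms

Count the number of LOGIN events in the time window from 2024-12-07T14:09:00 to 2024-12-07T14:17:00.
0

To count events in the time window:

1. Window boundaries: 2024-12-07T14:09:00 to 2024-12-07T14:17:00
2. Filter for LOGIN events within this window
3. Count matching events: 0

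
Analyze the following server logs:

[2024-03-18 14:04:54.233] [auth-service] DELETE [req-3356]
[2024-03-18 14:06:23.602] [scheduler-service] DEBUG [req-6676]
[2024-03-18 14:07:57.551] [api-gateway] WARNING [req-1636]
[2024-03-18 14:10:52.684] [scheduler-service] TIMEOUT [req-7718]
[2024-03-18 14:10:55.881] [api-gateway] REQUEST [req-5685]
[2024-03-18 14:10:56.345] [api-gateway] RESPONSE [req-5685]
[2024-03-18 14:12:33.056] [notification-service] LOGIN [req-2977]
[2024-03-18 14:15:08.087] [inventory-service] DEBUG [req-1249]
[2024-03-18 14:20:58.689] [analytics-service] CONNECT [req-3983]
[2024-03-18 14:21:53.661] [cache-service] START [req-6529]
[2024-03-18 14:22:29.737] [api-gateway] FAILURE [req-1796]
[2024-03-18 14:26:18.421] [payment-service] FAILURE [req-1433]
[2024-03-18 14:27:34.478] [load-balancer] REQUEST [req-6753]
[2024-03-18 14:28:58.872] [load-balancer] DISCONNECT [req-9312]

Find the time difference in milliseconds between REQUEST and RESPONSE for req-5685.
464

To calculate latency:

1. Find REQUEST with id req-5685: 2024-03-18 14:10:55.881
2. Find RESPONSE with id req-5685: 2024-03-18 14:10:56.345
3. Latency: 2024-03-18 14:10:56.345 - 2024-03-18 14:10:55.881 = 464ms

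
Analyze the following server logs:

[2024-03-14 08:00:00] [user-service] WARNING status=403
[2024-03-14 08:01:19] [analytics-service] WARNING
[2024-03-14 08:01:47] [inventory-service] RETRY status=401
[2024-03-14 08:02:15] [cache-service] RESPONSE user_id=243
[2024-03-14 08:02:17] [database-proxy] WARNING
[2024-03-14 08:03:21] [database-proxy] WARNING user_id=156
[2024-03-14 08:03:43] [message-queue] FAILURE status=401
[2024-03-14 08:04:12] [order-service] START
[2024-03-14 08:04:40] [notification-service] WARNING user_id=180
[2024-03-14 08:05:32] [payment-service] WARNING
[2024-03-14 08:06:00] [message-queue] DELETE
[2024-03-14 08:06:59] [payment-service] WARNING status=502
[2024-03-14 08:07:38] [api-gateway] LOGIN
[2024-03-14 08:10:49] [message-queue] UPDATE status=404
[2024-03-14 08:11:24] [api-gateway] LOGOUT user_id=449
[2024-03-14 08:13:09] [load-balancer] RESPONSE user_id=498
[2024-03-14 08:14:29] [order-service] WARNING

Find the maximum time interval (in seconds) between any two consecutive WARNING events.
450

To find the longest gap:

1. Extract all WARNING events in chronological order
2. Calculate time differences between consecutive events
3. Find the maximum difference
4. Longest gap: 450 seconds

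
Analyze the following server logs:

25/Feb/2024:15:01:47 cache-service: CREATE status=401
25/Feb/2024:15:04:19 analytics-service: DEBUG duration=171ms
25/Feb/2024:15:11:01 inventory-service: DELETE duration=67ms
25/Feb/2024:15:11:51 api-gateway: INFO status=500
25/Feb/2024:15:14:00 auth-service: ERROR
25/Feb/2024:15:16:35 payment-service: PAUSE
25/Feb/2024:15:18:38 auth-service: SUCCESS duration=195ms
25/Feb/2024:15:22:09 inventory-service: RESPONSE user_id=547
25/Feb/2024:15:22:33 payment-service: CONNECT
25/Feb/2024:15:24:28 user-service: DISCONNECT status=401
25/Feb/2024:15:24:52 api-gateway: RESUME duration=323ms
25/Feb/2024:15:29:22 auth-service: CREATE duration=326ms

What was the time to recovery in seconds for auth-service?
278

To calculate recovery time:

1. Find ERROR event for auth-service: 25/Feb/2024:15:14:00
2. Find next SUCCESS event for auth-service: 25/Feb/2024:15:18:38
3. Recovery time: 25/Feb/2024:15:18:38 - 25/Feb/2024:15:14:00 = 278 seconds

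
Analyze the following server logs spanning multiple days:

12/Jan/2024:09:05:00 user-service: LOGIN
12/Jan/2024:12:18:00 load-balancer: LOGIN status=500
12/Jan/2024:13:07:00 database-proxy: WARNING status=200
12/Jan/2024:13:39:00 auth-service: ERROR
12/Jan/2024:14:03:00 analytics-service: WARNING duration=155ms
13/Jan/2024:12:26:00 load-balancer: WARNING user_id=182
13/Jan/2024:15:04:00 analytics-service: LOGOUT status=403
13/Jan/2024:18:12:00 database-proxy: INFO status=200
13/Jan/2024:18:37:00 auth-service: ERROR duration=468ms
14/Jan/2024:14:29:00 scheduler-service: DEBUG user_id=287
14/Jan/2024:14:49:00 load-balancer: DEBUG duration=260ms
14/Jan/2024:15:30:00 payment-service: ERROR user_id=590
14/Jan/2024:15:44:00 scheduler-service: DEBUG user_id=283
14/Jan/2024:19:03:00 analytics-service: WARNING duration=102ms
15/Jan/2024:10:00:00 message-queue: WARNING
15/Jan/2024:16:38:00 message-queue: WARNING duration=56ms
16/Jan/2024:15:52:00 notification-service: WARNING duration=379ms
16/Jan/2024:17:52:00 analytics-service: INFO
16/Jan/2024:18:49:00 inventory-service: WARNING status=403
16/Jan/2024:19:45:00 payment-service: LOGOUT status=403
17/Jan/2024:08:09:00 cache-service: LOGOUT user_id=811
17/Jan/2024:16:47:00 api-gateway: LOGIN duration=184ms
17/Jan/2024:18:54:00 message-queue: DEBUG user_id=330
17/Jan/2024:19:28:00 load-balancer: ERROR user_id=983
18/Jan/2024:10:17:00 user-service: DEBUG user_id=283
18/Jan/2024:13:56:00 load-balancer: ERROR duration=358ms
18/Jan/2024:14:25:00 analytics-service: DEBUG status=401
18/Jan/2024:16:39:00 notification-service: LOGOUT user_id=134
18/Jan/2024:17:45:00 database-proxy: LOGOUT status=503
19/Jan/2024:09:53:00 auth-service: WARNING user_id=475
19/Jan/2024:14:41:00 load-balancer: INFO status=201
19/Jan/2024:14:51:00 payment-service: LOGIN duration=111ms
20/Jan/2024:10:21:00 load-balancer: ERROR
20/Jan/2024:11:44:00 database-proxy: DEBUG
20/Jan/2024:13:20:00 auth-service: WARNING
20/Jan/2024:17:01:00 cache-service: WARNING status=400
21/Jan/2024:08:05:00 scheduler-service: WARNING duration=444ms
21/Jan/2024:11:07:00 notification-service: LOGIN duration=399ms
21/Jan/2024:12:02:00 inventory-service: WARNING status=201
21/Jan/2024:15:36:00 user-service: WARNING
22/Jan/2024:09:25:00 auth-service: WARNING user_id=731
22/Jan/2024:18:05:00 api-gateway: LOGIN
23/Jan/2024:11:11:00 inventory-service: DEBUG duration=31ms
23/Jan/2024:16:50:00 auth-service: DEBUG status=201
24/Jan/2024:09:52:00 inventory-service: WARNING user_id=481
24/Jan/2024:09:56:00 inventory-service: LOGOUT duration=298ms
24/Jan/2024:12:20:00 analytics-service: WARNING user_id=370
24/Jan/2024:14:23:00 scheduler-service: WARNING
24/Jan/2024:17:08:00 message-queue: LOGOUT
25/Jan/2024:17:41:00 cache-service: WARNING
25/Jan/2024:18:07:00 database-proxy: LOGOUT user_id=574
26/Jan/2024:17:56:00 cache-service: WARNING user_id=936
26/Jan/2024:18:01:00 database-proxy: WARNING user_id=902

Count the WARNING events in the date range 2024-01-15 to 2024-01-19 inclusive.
5

To filter by date range:

1. Date range: 2024-01-15 through 2024-01-19, both dates inclusive
2. Filter for WARNING events whose date falls in this range
3. Count matching events: 5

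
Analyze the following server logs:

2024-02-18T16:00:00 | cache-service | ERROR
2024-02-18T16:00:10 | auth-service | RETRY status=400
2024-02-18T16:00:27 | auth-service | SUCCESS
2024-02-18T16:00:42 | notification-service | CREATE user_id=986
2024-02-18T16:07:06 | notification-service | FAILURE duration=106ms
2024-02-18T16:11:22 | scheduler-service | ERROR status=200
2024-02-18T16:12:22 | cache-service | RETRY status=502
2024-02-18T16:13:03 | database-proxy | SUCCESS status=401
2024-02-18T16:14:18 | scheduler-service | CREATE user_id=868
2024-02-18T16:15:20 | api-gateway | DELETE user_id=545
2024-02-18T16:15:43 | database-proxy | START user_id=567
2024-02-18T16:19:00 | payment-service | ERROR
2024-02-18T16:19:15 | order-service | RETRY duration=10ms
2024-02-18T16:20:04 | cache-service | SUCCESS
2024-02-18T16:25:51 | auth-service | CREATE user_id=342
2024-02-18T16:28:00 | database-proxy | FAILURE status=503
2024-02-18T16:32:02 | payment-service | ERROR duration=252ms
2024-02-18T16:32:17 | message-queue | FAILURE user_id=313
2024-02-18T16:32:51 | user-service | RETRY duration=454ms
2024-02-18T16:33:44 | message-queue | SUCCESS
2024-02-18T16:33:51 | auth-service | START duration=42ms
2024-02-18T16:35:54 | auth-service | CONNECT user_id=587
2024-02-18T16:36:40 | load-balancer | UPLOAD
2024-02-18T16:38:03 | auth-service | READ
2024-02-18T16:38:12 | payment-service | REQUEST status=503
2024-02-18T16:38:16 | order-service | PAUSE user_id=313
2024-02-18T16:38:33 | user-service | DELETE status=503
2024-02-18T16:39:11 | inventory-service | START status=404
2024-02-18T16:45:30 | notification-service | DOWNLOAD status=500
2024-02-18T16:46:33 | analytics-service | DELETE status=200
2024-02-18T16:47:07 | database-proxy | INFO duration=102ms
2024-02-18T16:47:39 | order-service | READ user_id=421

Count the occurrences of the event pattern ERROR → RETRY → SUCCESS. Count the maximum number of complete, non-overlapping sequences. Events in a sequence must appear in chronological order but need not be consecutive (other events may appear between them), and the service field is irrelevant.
4

To count sequences:

1. Look for pattern: ERROR → RETRY → SUCCESS
2. Greedily scan the log in chronological order, matching each sequence element in turn (ignoring service)
3. Each time the full pattern completes, increment the count and restart matching from the next event
4. Complete non-overlapping sequences found: 4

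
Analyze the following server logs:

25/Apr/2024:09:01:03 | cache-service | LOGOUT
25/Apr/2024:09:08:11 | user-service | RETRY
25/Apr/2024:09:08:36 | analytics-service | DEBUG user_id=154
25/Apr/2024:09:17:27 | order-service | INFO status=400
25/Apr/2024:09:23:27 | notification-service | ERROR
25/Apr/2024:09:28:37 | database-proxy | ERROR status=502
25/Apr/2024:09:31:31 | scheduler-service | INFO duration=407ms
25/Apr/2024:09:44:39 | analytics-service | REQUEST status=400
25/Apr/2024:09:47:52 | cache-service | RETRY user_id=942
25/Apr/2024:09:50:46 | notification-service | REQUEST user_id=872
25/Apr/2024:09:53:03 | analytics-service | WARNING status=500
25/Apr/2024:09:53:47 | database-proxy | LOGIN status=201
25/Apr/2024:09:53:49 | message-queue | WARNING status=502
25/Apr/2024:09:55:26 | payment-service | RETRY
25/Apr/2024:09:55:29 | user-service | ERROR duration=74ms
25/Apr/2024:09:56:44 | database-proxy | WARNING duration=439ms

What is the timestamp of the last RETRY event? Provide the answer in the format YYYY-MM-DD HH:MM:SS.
2024-04-25 09:55:26

To find the last event:

1. Filter for all RETRY events
2. Sort by timestamp
3. Select the last one
4. Timestamp: 2024-04-25 09:55:26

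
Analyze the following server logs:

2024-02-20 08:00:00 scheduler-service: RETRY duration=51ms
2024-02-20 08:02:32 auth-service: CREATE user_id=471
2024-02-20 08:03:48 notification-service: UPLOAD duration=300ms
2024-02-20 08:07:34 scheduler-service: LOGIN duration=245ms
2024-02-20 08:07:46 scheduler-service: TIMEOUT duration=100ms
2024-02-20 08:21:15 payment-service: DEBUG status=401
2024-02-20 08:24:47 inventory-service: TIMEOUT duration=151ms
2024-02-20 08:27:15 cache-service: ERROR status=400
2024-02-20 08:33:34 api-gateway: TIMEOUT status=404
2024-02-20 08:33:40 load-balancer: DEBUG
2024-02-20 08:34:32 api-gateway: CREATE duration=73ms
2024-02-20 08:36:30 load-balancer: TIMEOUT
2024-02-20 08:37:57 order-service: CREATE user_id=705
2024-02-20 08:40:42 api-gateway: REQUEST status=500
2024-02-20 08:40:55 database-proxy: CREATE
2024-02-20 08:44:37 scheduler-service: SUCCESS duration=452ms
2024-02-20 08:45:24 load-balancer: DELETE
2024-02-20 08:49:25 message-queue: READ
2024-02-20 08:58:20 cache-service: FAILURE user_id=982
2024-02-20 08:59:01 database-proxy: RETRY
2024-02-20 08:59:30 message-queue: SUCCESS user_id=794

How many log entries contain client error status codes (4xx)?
3

To find matching entries:

1. Pattern to match: client error status codes (4xx)
2. Scan each log entry for the pattern
3. Count matches: 3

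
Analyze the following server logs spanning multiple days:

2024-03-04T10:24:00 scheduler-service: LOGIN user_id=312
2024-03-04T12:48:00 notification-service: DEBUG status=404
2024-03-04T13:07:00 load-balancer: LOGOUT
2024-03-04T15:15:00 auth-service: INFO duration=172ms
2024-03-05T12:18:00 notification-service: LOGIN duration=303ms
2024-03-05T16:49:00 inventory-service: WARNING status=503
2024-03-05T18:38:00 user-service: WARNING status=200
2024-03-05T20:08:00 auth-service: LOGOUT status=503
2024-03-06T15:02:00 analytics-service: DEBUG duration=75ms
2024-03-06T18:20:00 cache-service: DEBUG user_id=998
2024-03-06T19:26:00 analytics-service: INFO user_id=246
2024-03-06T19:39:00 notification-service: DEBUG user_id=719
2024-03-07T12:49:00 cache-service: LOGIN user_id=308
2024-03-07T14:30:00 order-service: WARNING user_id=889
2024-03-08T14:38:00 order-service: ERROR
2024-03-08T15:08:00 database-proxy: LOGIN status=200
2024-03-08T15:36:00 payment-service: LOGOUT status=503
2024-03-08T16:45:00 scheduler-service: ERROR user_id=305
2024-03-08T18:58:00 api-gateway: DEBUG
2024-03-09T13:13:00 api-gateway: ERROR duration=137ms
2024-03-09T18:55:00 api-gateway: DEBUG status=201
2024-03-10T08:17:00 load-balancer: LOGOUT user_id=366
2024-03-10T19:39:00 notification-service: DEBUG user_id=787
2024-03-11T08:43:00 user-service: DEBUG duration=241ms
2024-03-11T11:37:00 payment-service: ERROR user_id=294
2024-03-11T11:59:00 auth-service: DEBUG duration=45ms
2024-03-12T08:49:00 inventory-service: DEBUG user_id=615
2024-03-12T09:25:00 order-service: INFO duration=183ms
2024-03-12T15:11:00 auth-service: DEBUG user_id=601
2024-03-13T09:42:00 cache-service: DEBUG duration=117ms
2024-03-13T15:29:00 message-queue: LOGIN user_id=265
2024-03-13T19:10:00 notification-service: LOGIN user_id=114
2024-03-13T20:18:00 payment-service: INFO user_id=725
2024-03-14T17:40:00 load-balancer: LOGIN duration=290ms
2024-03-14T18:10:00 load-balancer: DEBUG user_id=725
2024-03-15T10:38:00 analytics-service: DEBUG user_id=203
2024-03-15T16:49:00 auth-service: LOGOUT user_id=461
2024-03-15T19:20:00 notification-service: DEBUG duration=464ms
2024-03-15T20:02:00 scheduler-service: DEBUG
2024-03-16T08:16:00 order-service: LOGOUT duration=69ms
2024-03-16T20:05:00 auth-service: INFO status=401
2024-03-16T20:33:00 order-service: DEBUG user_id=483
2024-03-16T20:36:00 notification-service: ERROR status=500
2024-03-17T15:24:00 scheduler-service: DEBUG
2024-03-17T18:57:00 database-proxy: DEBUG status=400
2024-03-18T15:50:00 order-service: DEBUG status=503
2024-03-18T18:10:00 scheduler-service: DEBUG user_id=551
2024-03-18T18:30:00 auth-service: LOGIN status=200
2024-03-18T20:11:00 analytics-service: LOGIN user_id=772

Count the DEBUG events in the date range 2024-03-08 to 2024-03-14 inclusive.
9

To filter by date range:

1. Date range: 2024-03-08 through 2024-03-14, both dates inclusive
2. Filter for DEBUG events whose date falls in this range
3. Count matching events: 9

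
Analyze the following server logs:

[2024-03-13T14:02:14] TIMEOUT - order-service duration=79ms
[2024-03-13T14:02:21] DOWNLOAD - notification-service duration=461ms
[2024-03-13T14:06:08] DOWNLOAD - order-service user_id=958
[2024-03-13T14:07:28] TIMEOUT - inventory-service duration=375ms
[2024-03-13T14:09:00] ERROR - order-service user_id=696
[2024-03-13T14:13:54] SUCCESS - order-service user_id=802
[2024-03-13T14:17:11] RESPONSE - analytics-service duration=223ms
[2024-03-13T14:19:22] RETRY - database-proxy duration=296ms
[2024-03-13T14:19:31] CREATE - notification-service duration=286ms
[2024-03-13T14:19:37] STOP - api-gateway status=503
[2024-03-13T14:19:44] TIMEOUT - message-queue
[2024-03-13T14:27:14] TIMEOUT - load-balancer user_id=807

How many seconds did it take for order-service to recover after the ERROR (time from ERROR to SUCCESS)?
294

To calculate recovery time:

1. Find ERROR event for order-service: 2024-03-13T14:09:00
2. Find next SUCCESS event for order-service: 2024-03-13T14:13:54
3. Recovery time: 2024-03-13T14:13:54 - 2024-03-13T14:09:00 = 294 seconds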